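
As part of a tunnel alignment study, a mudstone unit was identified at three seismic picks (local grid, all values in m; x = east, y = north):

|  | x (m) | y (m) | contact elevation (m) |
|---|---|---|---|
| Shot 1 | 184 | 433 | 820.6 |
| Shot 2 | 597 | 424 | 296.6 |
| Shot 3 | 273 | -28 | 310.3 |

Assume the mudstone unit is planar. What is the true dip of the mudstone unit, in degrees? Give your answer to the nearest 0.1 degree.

Two edge vectors: Shot 1→Shot 2 = (413, -9, -524), Shot 1→Shot 3 = (89, -461, -510.3).
Normal n = (Shot 1→Shot 2) × (Shot 1→Shot 3) = (-236971.3, 164117.9, -189592).
So ∂z/∂x = −n_x/n_z = −1.24990 and ∂z/∂y = −n_y/n_z = 0.86564.
Gradient magnitude |∇z| = √(a² + b²) = √(1.56225 + 0.74933) = 1.52039.
True dip = arctan(1.52039) = 56.7°, dipping toward SE (azimuth ≈ 125°).

56.7°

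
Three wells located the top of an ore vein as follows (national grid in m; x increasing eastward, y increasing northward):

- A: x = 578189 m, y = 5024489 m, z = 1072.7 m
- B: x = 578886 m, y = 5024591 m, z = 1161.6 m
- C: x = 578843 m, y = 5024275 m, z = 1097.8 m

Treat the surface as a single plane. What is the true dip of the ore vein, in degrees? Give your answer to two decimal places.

12.04°

Let the plane be z = a·x + b·y + c.
B−A: 697a + 102b = 88.9;  C−A: 654a − 214b = 25.1.
Solving gives a = 0.09999, b = 0.18829.
Gradient magnitude |∇z| = √(a² + b²) = √(0.01000 + 0.03545) = 0.21320.
True dip = arctan(0.21320) = 12.04°, dipping toward SSW (azimuth ≈ 208°).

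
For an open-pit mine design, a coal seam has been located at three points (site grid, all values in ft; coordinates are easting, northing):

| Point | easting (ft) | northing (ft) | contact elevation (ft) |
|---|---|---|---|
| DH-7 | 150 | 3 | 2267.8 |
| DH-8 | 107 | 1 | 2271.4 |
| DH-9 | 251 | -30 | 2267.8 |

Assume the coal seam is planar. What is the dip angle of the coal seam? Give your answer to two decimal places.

13.28°

Let the plane be z = a·easting + b·northing + c.
DH-8−DH-7: −43a − 2b = 3.6;  DH-9−DH-7: 101a − 33b = 0.
Solving gives a = −0.07329, b = −0.22431.
Gradient magnitude |∇z| = √(a² + b²) = √(0.00537 + 0.05031) = 0.23598.
True dip = arctan(0.23598) = 13.28°, dipping toward NNE (azimuth ≈ 018°).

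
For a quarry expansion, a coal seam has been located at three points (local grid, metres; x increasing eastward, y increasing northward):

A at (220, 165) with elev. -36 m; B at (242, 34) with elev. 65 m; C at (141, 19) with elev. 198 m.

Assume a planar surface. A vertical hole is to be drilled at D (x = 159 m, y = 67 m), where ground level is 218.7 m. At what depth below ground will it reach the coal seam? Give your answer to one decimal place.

Let the plane be z = a·x + b·y + c.
B−A: 22a − 131b = 101;  C−A: −79a − 146b = 234.
Solving gives a = −1.17307, b = −0.96800.
Then c = -36 − a·220 − b·165 = 381.79.
At (159, 67): z_contact = −186.52 − 64.86 + 381.79 = 130.42 m.
Depth below ground = 218.7 − 130.42 = 88.3 m.

88.3 m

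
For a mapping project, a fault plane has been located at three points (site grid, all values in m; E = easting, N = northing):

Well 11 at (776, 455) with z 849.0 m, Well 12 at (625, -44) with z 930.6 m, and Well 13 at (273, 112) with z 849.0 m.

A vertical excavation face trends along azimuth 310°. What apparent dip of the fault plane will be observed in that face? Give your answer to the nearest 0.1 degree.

13.5°

Let the plane be z = a·E + b·N + c.
Well 12−Well 11: −151a − 499b = 81.6;  Well 13−Well 11: −503a − 343b = 0.
Solving gives a = 0.14050, b = −0.20604.
Unit vector along 310° is (sin 310°, cos 310°) = (-0.7660, 0.6428).
Slope in that direction = a·(-0.7660) + b·(0.6428) = −0.24007.
Apparent dip = arctan|0.24007| = 13.5° (true dip is 14.0°, so apparent ≤ true as expected).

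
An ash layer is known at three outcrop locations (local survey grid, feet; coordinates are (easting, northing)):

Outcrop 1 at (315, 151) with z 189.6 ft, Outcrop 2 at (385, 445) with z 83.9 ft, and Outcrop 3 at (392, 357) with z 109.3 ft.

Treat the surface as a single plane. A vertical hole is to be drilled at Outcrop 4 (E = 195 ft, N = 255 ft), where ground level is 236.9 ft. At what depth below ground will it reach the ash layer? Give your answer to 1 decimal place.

Two edge vectors: Outcrop 1→Outcrop 2 = (70, 294, -105.7), Outcrop 1→Outcrop 3 = (77, 206, -80.3).
Normal n = (Outcrop 1→Outcrop 2) × (Outcrop 1→Outcrop 3) = (-1834, -2517.9, -8218).
So ∂z/∂E = −n_x/n_z = −0.22317 and ∂z/∂N = −n_y/n_z = −0.30639.
Intercept c from Outcrop 1: 189.6 + 70.30 + 46.26 = 306.16.
At (195, 255): z_contact = −43.52 − 78.13 + 306.16 = 184.52 ft.
Depth below ground = 236.9 − 184.52 = 52.4 ft.

52.4 ft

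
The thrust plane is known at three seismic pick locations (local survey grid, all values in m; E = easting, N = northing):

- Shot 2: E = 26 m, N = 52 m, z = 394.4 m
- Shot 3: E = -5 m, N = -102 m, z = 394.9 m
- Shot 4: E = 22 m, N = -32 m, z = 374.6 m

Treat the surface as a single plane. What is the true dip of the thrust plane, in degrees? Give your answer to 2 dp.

57.76°

Let the plane be z = a·E + b·N + c.
Shot 3−Shot 2: −31a − 154b = 0.5;  Shot 4−Shot 2: −4a − 84b = −19.8.
Solving gives a = −1.55493, b = 0.30976.
Gradient magnitude |∇z| = √(a² + b²) = √(2.41781 + 0.09595) = 1.58548.
True dip = arctan(1.58548) = 57.76°, dipping toward ESE (azimuth ≈ 101°).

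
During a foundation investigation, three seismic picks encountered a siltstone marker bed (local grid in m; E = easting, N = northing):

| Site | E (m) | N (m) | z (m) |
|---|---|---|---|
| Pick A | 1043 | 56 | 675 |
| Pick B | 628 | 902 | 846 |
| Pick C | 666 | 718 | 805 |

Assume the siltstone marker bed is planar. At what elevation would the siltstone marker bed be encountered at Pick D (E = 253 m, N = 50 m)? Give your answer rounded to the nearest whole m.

616 m

Two edge vectors: Pick A→Pick B = (-415, 846, 171), Pick A→Pick C = (-377, 662, 130).
Normal n = (Pick A→Pick B) × (Pick A→Pick C) = (-3222, -10517, 44212).
So ∂z/∂E = −n_x/n_z = 0.07288 and ∂z/∂N = −n_y/n_z = 0.23788.
Intercept c from Pick A: 675 − 76.01 − 13.32 = 585.67.
At (253, 50): z = 18.4 + 11.9 + 585.67 = 616.0 m.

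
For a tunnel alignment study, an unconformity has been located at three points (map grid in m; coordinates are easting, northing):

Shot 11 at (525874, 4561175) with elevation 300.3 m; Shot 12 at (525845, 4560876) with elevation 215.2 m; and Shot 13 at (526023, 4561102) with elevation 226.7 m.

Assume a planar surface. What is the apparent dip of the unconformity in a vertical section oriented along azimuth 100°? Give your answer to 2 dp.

Two edge vectors: Shot 11→Shot 12 = (-29, -299, -85.1), Shot 11→Shot 13 = (149, -73, -73.6).
Normal n = (Shot 11→Shot 12) × (Shot 11→Shot 13) = (15794.1, -14814.3, 46668).
So ∂z/∂easting = −n_x/n_z = −0.33844 and ∂z/∂northing = −n_y/n_z = 0.31744.
Unit vector along 100° is (sin 100°, cos 100°) = (0.9848, -0.1736).
Slope in that direction = a·(0.9848) + b·(-0.1736) = −0.38842.
Apparent dip = arctan|0.38842| = 21.23° (true dip is 24.9°, so apparent ≤ true as expected).

21.23°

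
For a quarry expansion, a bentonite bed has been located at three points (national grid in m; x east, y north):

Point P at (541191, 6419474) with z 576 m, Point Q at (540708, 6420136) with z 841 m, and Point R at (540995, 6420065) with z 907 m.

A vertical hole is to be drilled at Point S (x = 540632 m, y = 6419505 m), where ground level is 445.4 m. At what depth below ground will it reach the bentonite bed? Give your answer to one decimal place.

72.3 m

Two edge vectors: Point P→Point Q = (-483, 662, 265), Point P→Point R = (-196, 591, 331).
Normal n = (Point P→Point Q) × (Point P→Point R) = (62507, 107933, -155701).
So ∂z/∂x = −n_x/n_z = 0.401455354 and ∂z/∂y = −n_y/n_z = 0.693206852.
Intercept c from Point P: 576 − 217264.02 − 4450023.36 = −4666711.38.
At (540632, 6419505): z_contact = 217039.61 + 4450044.85 − 4666711.38 = 373.08 m.
Depth below ground = 445.4 − 373.08 = 72.3 m.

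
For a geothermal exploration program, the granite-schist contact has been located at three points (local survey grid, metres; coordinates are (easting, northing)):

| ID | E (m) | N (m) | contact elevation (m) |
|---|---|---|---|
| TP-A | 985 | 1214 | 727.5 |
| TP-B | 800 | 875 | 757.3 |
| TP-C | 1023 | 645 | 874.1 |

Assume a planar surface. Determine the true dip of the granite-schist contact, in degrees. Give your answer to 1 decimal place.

20.1°

Two edge vectors: TP-A→TP-B = (-185, -339, 29.8), TP-A→TP-C = (38, -569, 146.6).
Normal n = (TP-A→TP-B) × (TP-A→TP-C) = (-32741.2, 28253.4, 118147).
So ∂z/∂E = −n_x/n_z = 0.27712 and ∂z/∂N = −n_y/n_z = −0.23914.
Gradient magnitude |∇z| = √(a² + b²) = √(0.07680 + 0.05719) = 0.36604.
True dip = arctan(0.36604) = 20.1°, dipping toward NW (azimuth ≈ 311°).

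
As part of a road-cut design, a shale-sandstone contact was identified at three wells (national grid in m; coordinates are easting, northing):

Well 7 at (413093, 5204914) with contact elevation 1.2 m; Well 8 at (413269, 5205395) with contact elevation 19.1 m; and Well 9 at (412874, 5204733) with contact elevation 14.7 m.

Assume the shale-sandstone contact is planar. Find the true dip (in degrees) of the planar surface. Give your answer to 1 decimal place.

Two edge vectors: Well 7→Well 8 = (176, 481, 17.9), Well 7→Well 9 = (-219, -181, 13.5).
Normal n = (Well 7→Well 8) × (Well 7→Well 9) = (9733.4, -6296.1, 73483).
So ∂z/∂easting = −n_x/n_z = −0.13246 and ∂z/∂northing = −n_y/n_z = 0.08568.
Gradient magnitude |∇z| = √(a² + b²) = √(0.01755 + 0.00734) = 0.15775.
True dip = arctan(0.15775) = 9.0°, dipping toward ESE (azimuth ≈ 123°).

9.0°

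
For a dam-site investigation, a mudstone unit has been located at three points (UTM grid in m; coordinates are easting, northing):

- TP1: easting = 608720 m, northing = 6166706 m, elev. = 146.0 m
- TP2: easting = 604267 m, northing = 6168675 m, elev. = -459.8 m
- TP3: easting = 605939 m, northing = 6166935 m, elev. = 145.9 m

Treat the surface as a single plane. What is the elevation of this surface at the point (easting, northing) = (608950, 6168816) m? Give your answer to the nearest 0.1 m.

-658.7 m

Let the plane be z = a·easting + b·northing + c.
TP2−TP1: −4453a + 1969b = −605.8;  TP3−TP1: −2781a + 229b = −0.1.
Solving gives a = −0.031088349, b = −0.377976850.
Then c = 146 − a·608720 − b·6166706 = 2349942.21.
At (608950, 6168816): z = −18931.3 − 2331669.6 + 2349942.21 = -658.7 m.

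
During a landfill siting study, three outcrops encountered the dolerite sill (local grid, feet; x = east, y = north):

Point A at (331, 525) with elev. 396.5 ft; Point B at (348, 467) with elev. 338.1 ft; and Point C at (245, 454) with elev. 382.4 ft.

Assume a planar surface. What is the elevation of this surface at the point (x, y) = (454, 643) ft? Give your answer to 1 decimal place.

Two edge vectors: Point A→Point B = (17, -58, -58.4), Point A→Point C = (-86, -71, -14.1).
Normal n = (Point A→Point B) × (Point A→Point C) = (-3328.6, 5262.1, -6195).
So ∂z/∂x = −n_x/n_z = −0.53730 and ∂z/∂y = −n_y/n_z = 0.84941.
Intercept c from Point A: 396.5 + 177.85 − 445.94 = 128.41.
At (454, 643): z = −243.9 + 546.2 + 128.41 = 430.6 ft.

430.6 ft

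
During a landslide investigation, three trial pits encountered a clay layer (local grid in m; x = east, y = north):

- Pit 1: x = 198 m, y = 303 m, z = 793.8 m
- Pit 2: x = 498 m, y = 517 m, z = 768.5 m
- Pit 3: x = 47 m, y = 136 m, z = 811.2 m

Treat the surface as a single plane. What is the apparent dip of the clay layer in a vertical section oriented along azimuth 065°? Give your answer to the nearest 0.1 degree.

3.4°

Two edge vectors: Pit 1→Pit 2 = (300, 214, -25.3), Pit 1→Pit 3 = (-151, -167, 17.4).
Normal n = (Pit 1→Pit 2) × (Pit 1→Pit 3) = (-501.5, -1399.7, -17786).
So ∂z/∂x = −n_x/n_z = −0.02820 and ∂z/∂y = −n_y/n_z = −0.07870.
Unit vector along 065° is (sin 65°, cos 65°) = (0.9063, 0.4226).
Slope in that direction = a·(0.9063) + b·(0.4226) = −0.05881.
Apparent dip = arctan|0.05881| = 3.4° (true dip is 4.8°, so apparent ≤ true as expected).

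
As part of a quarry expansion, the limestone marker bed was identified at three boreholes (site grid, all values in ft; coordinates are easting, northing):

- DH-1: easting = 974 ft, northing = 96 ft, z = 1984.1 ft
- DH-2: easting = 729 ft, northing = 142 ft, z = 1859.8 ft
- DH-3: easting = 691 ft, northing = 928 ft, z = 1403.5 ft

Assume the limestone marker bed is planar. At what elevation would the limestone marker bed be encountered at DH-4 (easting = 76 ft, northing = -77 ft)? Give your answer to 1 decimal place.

1720.2 ft

Let the plane be z = a·easting + b·northing + c.
DH-2−DH-1: −245a + 46b = −124.3;  DH-3−DH-1: −283a + 832b = −580.6.
Solving gives a = 0.40200, b = −0.56110.
Then c = 1984.1 − a·974 − b·96 = 1646.42.
At (76, -77): z = 30.6 + 43.2 + 1646.42 = 1720.2 ft.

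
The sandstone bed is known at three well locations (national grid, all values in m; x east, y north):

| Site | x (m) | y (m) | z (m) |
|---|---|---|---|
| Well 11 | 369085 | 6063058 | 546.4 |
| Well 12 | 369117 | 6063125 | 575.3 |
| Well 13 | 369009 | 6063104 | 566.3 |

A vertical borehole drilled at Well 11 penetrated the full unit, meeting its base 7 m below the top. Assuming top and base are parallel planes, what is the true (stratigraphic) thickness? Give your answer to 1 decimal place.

6.4 m

Let the plane be z = a·x + b·y + c.
Well 12−Well 11: 32a + 67b = 28.9;  Well 13−Well 11: −76a + 46b = 19.9.
Solving gives a = −0.00059, b = 0.43163.
|∇z| = √(a²+b²) = 0.43163, so dip δ = arctan(0.43163) = 23.35°.
True thickness = vertical thickness × cos δ = 7 × cos 23.35° = 6.4 m.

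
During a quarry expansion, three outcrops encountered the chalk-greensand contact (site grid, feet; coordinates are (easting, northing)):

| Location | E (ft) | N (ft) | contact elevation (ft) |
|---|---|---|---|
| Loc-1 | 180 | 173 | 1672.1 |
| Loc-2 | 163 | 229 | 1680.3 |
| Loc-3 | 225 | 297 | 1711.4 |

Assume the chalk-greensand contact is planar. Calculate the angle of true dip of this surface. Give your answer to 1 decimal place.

18.8°

Two edge vectors: Loc-1→Loc-2 = (-17, 56, 8.2), Loc-1→Loc-3 = (45, 124, 39.3).
Normal n = (Loc-1→Loc-2) × (Loc-1→Loc-3) = (1184, 1037.1, -4628).
So ∂z/∂E = −n_x/n_z = 0.25583 and ∂z/∂N = −n_y/n_z = 0.22409.
Gradient magnitude |∇z| = √(a² + b²) = √(0.06545 + 0.05022) = 0.34010.
True dip = arctan(0.34010) = 18.8°, dipping toward SW (azimuth ≈ 229°).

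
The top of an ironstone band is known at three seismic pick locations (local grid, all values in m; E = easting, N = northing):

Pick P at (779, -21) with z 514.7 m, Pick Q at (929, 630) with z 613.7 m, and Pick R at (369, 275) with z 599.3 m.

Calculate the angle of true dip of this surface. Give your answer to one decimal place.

Let the plane be z = a·E + b·N + c.
Pick Q−Pick P: 150a + 651b = 99;  Pick R−Pick P: −410a + 296b = 84.6.
Solving gives a = −0.08278, b = 0.17115.
Gradient magnitude |∇z| = √(a² + b²) = √(0.00685 + 0.02929) = 0.19012.
True dip = arctan(0.19012) = 10.8°, dipping toward SSE (azimuth ≈ 154°).

10.8°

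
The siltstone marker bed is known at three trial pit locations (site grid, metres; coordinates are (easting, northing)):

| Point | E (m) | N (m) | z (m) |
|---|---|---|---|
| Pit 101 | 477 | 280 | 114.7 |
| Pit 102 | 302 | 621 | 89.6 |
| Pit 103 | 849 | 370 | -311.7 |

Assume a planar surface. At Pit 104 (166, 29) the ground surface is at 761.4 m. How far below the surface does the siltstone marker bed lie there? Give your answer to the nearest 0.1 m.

Let the plane be z = a·E + b·N + c.
Pit 102−Pit 101: −175a + 341b = −25.1;  Pit 103−Pit 101: 372a + 90b = −426.4.
Solving gives a = −1.00380, b = −0.58875.
Then c = 114.7 − a·477 − b·280 = 758.36.
At (166, 29): z_contact = −166.63 − 17.07 + 758.36 = 574.66 m.
Depth below ground = 761.4 − 574.66 = 186.7 m.

186.7 m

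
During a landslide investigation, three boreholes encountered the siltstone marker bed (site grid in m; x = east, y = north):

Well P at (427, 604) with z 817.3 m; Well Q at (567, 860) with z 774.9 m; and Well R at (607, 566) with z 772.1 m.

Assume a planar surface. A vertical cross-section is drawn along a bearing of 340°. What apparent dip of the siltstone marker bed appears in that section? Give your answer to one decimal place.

3.7°

Let the plane be z = a·x + b·y + c.
Well Q−Well P: 140a + 256b = −42.4;  Well R−Well P: 180a − 38b = −45.2.
Solving gives a = −0.25647, b = −0.02537.
Unit vector along 340° is (sin 340°, cos 340°) = (-0.3420, 0.9397).
Slope in that direction = a·(-0.3420) + b·(0.9397) = 0.06388.
Apparent dip = arctan|0.06388| = 3.7° (true dip is 14.5°, so apparent ≤ true as expected).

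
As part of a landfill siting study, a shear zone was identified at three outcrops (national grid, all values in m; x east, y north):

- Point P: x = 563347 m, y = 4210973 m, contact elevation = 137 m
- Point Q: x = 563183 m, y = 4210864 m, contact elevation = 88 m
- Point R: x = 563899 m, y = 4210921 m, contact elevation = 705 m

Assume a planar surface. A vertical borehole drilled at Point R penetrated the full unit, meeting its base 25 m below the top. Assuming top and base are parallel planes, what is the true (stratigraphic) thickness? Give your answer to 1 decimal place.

14.9 m

Let the plane be z = a·x + b·y + c.
Point Q−Point P: −164a − 109b = −49;  Point R−Point P: 552a − 52b = 568.
Solving gives a = 0.93834, b = −0.96227.
|∇z| = √(a²+b²) = 1.34404, so dip δ = arctan(1.34404) = 53.35°.
True thickness = vertical thickness × cos δ = 25 × cos 53.35° = 14.9 m.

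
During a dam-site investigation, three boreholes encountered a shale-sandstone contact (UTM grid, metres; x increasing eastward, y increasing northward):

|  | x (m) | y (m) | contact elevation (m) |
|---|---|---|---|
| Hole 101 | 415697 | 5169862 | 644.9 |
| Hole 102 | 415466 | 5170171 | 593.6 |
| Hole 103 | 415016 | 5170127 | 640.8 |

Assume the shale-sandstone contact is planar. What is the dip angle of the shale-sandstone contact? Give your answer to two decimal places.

Two edge vectors: Hole 101→Hole 102 = (-231, 309, -51.3), Hole 101→Hole 103 = (-681, 265, -4.1).
Normal n = (Hole 101→Hole 102) × (Hole 101→Hole 103) = (12327.6, 33988.2, 149214).
So ∂z/∂x = −n_x/n_z = −0.08262 and ∂z/∂y = −n_y/n_z = −0.22778.
Gradient magnitude |∇z| = √(a² + b²) = √(0.00683 + 0.05188) = 0.24230.
True dip = arctan(0.24230) = 13.62°, dipping toward NNE (azimuth ≈ 020°).

13.62°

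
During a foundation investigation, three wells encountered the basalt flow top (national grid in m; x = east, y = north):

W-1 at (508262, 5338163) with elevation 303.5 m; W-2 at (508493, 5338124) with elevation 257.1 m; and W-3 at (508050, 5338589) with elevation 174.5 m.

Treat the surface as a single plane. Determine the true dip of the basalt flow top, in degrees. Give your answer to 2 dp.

Let the plane be z = a·x + b·y + c.
W-2−W-1: 231a − 39b = −46.4;  W-3−W-1: −212a + 426b = −129.
Solving gives a = −0.27510, b = −0.43972.
Gradient magnitude |∇z| = √(a² + b²) = √(0.07568 + 0.19336) = 0.51869.
True dip = arctan(0.51869) = 27.42°, dipping toward NNE (azimuth ≈ 032°).

27.42°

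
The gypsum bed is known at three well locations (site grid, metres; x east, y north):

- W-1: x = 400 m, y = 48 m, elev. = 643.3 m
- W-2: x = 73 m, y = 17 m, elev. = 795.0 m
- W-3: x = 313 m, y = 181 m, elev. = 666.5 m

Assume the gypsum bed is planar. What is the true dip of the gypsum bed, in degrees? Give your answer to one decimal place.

Let the plane be z = a·x + b·y + c.
W-2−W-1: −327a − 31b = 151.7;  W-3−W-1: −87a + 133b = 23.2.
Solving gives a = −0.45240, b = −0.12149.
Gradient magnitude |∇z| = √(a² + b²) = √(0.20466 + 0.01476) = 0.46843.
True dip = arctan(0.46843) = 25.1°, dipping toward ENE (azimuth ≈ 075°).

25.1°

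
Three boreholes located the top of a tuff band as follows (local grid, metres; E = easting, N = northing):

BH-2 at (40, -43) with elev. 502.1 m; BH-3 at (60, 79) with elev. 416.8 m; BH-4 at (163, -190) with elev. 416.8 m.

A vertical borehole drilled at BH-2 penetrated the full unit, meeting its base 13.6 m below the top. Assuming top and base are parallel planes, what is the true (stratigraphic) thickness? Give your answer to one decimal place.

Two edge vectors: BH-2→BH-3 = (20, 122, -85.3), BH-2→BH-4 = (123, -147, -85.3).
Normal n = (BH-2→BH-3) × (BH-2→BH-4) = (-22945.7, -8785.9, -17946).
So ∂z/∂E = −n_x/n_z = −1.27860 and ∂z/∂N = −n_y/n_z = −0.48957.
|∇z| = √(a²+b²) = 1.36912, so dip δ = arctan(1.36912) = 53.86°.
True thickness = vertical thickness × cos δ = 13.6 × cos 53.86° = 8.0 m.

8.0 m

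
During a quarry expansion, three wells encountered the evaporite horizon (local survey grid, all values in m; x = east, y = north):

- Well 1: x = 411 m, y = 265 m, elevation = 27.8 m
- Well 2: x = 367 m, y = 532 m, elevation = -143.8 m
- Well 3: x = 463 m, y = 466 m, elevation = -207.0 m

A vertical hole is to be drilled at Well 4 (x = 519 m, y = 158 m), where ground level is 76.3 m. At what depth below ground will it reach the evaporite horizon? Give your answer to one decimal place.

91.9 m

Let the plane be z = a·x + b·y + c.
Well 2−Well 1: −44a + 267b = −171.6;  Well 3−Well 1: 52a + 201b = −234.8.
Solving gives a = −1.24076, b = −0.84717.
Then c = 27.8 − a·411 − b·265 = 762.25.
At (519, 158): z_contact = −643.95 − 133.85 + 762.25 = -15.56 m.
Depth below ground = 76.3 − (-15.56) = 91.9 m.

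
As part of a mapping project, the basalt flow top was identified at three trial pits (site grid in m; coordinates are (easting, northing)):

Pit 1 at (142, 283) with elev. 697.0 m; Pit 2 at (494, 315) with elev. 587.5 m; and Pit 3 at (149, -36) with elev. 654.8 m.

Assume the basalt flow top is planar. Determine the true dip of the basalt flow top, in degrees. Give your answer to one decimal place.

Let the plane be z = a·E + b·N + c.
Pit 2−Pit 1: 352a + 32b = −109.5;  Pit 3−Pit 1: 7a − 319b = −42.2.
Solving gives a = −0.32246, b = 0.12521.
Gradient magnitude |∇z| = √(a² + b²) = √(0.10398 + 0.01568) = 0.34592.
True dip = arctan(0.34592) = 19.1°, dipping toward ESE (azimuth ≈ 111°).

19.1°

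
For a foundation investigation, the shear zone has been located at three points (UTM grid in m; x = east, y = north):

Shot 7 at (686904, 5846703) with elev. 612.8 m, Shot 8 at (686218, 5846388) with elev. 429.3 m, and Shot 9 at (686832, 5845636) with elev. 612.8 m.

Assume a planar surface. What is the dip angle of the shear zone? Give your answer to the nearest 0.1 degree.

15.5°

Two edge vectors: Shot 7→Shot 8 = (-686, -315, -183.5), Shot 7→Shot 9 = (-72, -1067, 0).
Normal n = (Shot 7→Shot 8) × (Shot 7→Shot 9) = (-195794.5, 13212, 709282).
So ∂z/∂x = −n_x/n_z = 0.27605 and ∂z/∂y = −n_y/n_z = −0.01863.
Gradient magnitude |∇z| = √(a² + b²) = √(0.07620 + 0.00035) = 0.27667.
True dip = arctan(0.27667) = 15.5°, dipping toward W (azimuth ≈ 274°).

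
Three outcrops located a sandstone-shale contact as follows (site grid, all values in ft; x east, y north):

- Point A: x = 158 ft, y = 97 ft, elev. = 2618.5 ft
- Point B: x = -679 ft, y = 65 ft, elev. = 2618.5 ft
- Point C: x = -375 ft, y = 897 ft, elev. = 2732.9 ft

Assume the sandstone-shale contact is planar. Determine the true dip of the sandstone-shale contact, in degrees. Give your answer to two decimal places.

Two edge vectors: Point A→Point B = (-837, -32, 0), Point A→Point C = (-533, 800, 114.4).
Normal n = (Point A→Point B) × (Point A→Point C) = (-3660.8, 95752.8, -686656).
So ∂z/∂x = −n_x/n_z = −0.00533 and ∂z/∂y = −n_y/n_z = 0.13945.
Gradient magnitude |∇z| = √(a² + b²) = √(0.00003 + 0.01945) = 0.13955.
True dip = arctan(0.13955) = 7.94°, dipping toward S (azimuth ≈ 178°).

7.94°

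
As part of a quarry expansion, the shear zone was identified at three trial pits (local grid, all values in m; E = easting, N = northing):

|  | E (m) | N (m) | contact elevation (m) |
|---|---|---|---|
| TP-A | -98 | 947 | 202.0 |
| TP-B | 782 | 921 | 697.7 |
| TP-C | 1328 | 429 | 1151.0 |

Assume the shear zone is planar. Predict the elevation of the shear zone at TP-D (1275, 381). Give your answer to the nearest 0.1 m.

1136.3 m

Let the plane be z = a·E + b·N + c.
TP-B−TP-A: 880a − 26b = 495.7;  TP-C−TP-A: 1426a − 518b = 949.
Solving gives a = 0.554247, b = −0.306263.
Then c = 202 − a·-98 − b·947 = 546.35.
At (1275, 381): z = 706.7 − 116.7 + 546.35 = 1136.3 m.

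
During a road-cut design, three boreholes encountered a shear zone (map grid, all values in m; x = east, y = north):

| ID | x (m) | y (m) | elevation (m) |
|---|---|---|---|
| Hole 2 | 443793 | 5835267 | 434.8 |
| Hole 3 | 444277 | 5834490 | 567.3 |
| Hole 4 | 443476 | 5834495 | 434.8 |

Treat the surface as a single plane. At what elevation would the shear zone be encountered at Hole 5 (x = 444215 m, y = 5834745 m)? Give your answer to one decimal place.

Let the plane be z = a·x + b·y + c.
Hole 3−Hole 2: 484a − 777b = 132.5;  Hole 4−Hole 2: −317a − 772b = 0.
Solving gives a = 0.164995314, b = −0.067750667.
Then c = 434.8 − a·443793 − b·5835267 = 322554.26.
At (444215, 5834745): z = 73293.4 − 395307.9 + 322554.26 = 539.8 m.

539.8 m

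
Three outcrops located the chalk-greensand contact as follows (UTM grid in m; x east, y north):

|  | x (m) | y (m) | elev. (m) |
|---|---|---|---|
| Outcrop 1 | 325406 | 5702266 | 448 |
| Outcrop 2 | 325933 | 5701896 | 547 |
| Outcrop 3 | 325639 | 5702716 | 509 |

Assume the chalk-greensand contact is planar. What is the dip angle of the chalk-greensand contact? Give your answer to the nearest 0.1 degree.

Let the plane be z = a·x + b·y + c.
Outcrop 2−Outcrop 1: 527a − 370b = 99;  Outcrop 3−Outcrop 1: 233a + 450b = 61.
Solving gives a = 0.20757, b = 0.02808.
Gradient magnitude |∇z| = √(a² + b²) = √(0.04309 + 0.00079) = 0.20946.
True dip = arctan(0.20946) = 11.8°, dipping toward W (azimuth ≈ 262°).

11.8°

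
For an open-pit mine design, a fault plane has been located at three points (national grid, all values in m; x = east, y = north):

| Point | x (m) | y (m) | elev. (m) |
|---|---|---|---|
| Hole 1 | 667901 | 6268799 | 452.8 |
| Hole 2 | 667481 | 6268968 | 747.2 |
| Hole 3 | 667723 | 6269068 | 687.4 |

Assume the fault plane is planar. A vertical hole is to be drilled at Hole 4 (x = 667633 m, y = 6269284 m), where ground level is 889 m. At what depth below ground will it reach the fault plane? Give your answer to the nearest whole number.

38 m

Let the plane be z = a·x + b·y + c.
Hole 2−Hole 1: −420a + 169b = 294.4;  Hole 3−Hole 1: −178a + 269b = 234.6.
Solving gives a = −0.47704649, b = 0.55645251.
Then c = 452.8 − a·667901 − b·6268799 = −3169216.30.
At (667633, 6269284): z_contact = −318492.0 + 3488558.8 − 3169216.30 = 850.5 m.
Depth below ground = 889 − 850.5 = 38 m.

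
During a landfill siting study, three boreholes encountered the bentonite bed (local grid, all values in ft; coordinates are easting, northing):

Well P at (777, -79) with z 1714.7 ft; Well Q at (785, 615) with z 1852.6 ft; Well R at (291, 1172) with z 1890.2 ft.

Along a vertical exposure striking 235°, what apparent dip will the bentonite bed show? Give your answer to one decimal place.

13.1°

Let the plane be z = a·easting + b·northing + c.
Well Q−Well P: 8a + 694b = 137.9;  Well R−Well P: −486a + 1251b = 175.5.
Solving gives a = 0.14603, b = 0.19702.
Unit vector along 235° is (sin 235°, cos 235°) = (-0.8192, -0.5736).
Slope in that direction = a·(-0.8192) + b·(-0.5736) = −0.23263.
Apparent dip = arctan|0.23263| = 13.1° (true dip is 13.8°, so apparent ≤ true as expected).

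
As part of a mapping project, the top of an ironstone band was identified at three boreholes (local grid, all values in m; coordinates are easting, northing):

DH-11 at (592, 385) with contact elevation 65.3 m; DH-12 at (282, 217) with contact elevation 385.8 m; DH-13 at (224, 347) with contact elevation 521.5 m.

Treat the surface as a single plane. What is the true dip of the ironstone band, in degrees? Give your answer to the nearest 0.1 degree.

Let the plane be z = a·easting + b·northing + c.
DH-12−DH-11: −310a − 168b = 320.5;  DH-13−DH-11: −368a − 38b = 456.2.
Solving gives a = −1.28812, b = 0.46915.
Gradient magnitude |∇z| = √(a² + b²) = √(1.65925 + 0.22010) = 1.37089.
True dip = arctan(1.37089) = 53.9°, dipping toward ESE (azimuth ≈ 110°).

53.9°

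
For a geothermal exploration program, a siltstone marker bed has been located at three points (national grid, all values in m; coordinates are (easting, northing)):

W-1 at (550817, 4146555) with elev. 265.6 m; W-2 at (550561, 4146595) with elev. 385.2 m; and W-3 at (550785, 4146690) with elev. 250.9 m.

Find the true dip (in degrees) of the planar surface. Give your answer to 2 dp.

Let the plane be z = a·E + b·N + c.
W-2−W-1: −256a + 40b = 119.6;  W-3−W-1: −32a + 135b = −14.7.
Solving gives a = −0.50282, b = −0.22808.
Gradient magnitude |∇z| = √(a² + b²) = √(0.25283 + 0.05202) = 0.55213.
True dip = arctan(0.55213) = 28.90°, dipping toward ENE (azimuth ≈ 066°).

28.90°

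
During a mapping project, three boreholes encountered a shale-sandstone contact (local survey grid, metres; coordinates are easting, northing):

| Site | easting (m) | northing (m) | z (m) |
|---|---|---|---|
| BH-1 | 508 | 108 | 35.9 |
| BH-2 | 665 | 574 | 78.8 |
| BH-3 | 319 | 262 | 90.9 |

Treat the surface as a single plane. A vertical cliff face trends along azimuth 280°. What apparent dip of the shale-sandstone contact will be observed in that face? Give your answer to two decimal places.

10.91°

Let the plane be z = a·easting + b·northing + c.
BH-2−BH-1: 157a + 466b = 42.9;  BH-3−BH-1: −189a + 154b = 55.
Solving gives a = −0.16947, b = 0.14916.
Unit vector along 280° is (sin 280°, cos 280°) = (-0.9848, 0.1736).
Slope in that direction = a·(-0.9848) + b·(0.1736) = 0.19280.
Apparent dip = arctan|0.19280| = 10.91° (true dip is 12.7°, so apparent ≤ true as expected).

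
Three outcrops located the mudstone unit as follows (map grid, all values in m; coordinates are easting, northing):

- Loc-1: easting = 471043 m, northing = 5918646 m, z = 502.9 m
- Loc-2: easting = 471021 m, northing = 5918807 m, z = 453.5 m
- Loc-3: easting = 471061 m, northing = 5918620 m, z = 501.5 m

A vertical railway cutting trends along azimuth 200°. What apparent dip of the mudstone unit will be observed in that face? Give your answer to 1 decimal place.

Two edge vectors: Loc-1→Loc-2 = (-22, 161, -49.4), Loc-1→Loc-3 = (18, -26, -1.4).
Normal n = (Loc-1→Loc-2) × (Loc-1→Loc-3) = (-1509.8, -920, -2326).
So ∂z/∂easting = −n_x/n_z = −0.64910 and ∂z/∂northing = −n_y/n_z = −0.39553.
Unit vector along 200° is (sin 200°, cos 200°) = (-0.3420, -0.9397).
Slope in that direction = a·(-0.3420) + b·(-0.9397) = 0.59368.
Apparent dip = arctan|0.59368| = 30.7° (true dip is 37.2°, so apparent ≤ true as expected).

30.7°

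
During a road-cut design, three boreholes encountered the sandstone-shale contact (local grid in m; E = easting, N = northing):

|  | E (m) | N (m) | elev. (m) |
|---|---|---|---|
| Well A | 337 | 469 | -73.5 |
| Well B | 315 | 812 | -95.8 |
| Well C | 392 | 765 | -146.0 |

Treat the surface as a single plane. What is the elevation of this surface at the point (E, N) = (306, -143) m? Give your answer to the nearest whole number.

17 m

Let the plane be z = a·E + b·N + c.
Well B−Well A: −22a + 343b = −22.3;  Well C−Well A: 55a + 296b = −72.5.
Solving gives a = −0.71981, b = −0.11118.
Then c = -73.5 − a·337 − b·469 = 221.22.
At (306, -143): z = −220.3 + 15.9 + 221.22 = 16.9 m.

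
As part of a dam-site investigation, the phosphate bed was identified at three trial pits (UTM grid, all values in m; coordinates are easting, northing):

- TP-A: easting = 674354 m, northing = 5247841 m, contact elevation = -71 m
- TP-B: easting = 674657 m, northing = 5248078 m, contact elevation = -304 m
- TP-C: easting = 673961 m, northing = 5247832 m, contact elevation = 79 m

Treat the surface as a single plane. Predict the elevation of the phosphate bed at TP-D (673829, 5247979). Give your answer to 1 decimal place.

52.9 m

Two edge vectors: TP-A→TP-B = (303, 237, -233), TP-A→TP-C = (-393, -9, 150).
Normal n = (TP-A→TP-B) × (TP-A→TP-C) = (33453, 46119, 90414).
So ∂z/∂easting = −n_x/n_z = −0.369998009 and ∂z/∂northing = −n_y/n_z = −0.510086933.
Intercept c from TP-A: -71 + 249509.64 + 2676855.12 = 2926293.76.
At (673829, 5247979): z = −249315.4 − 2676925.5 + 2926293.76 = 52.9 m.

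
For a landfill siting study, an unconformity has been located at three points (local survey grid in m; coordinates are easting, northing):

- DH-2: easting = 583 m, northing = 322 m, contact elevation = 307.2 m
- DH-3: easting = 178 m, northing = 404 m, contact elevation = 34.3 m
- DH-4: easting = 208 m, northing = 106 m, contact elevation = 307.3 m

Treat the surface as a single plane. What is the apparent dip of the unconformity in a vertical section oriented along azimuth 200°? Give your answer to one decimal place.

32.7°

Two edge vectors: DH-2→DH-3 = (-405, 82, -272.9), DH-2→DH-4 = (-375, -216, 0.1).
Normal n = (DH-2→DH-3) × (DH-2→DH-4) = (-58938.2, 102378, 118230).
So ∂z/∂easting = −n_x/n_z = 0.49850 and ∂z/∂northing = −n_y/n_z = −0.86592.
Unit vector along 200° is (sin 200°, cos 200°) = (-0.3420, -0.9397).
Slope in that direction = a·(-0.3420) + b·(-0.9397) = 0.64320.
Apparent dip = arctan|0.64320| = 32.7° (true dip is 45.0°, so apparent ≤ true as expected).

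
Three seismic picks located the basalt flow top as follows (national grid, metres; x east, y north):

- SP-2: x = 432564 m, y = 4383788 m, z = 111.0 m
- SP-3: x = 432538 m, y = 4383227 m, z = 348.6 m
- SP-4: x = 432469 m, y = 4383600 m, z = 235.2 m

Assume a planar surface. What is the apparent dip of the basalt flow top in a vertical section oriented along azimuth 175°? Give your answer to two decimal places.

Let the plane be z = a·x + b·y + c.
SP-3−SP-2: −26a − 561b = 237.6;  SP-4−SP-2: −95a − 188b = 124.2.
Solving gives a = −0.51661, b = −0.39959.
Unit vector along 175° is (sin 175°, cos 175°) = (0.0872, -0.9962).
Slope in that direction = a·(0.0872) + b·(-0.9962) = 0.35304.
Apparent dip = arctan|0.35304| = 19.45° (true dip is 33.1°, so apparent ≤ true as expected).

19.45°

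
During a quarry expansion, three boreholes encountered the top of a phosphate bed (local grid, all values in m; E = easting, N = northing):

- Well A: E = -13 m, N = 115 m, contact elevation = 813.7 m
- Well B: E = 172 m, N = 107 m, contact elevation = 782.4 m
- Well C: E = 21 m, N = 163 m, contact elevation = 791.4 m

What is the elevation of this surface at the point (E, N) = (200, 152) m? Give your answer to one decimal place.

762.2 m

Two edge vectors: Well A→Well B = (185, -8, -31.3), Well A→Well C = (34, 48, -22.3).
Normal n = (Well A→Well B) × (Well A→Well C) = (1680.8, 3061.3, 9152).
So ∂z/∂E = −n_x/n_z = −0.18365 and ∂z/∂N = −n_y/n_z = −0.33450.
Intercept c from Well A: 813.7 − 2.39 + 38.47 = 849.78.
At (200, 152): z = −36.7 − 50.8 + 849.78 = 762.2 m.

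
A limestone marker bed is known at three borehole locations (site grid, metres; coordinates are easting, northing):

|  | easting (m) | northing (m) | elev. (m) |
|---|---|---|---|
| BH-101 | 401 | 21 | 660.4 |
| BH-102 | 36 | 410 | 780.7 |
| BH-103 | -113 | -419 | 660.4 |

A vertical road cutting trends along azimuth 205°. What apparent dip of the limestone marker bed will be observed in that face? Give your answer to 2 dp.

Let the plane be z = a·easting + b·northing + c.
BH-102−BH-101: −365a + 389b = 120.3;  BH-103−BH-101: −514a − 440b = 0.
Solving gives a = −0.14681, b = 0.17150.
Unit vector along 205° is (sin 205°, cos 205°) = (-0.4226, -0.9063).
Slope in that direction = a·(-0.4226) + b·(-0.9063) = −0.09339.
Apparent dip = arctan|0.09339| = 5.34° (true dip is 12.7°, so apparent ≤ true as expected).

5.34°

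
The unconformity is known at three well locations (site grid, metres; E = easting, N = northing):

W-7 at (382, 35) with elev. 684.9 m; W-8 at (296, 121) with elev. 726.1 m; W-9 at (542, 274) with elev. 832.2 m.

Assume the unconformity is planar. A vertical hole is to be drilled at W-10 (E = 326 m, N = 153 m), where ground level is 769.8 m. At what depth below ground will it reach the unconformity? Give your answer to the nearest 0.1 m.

23.3 m

Two edge vectors: W-7→W-8 = (-86, 86, 41.2), W-7→W-9 = (160, 239, 147.3).
Normal n = (W-7→W-8) × (W-7→W-9) = (2821, 19259.8, -34314).
So ∂z/∂E = −n_x/n_z = 0.08221 and ∂z/∂N = −n_y/n_z = 0.56128.
Intercept c from W-7: 684.9 − 31.40 − 19.64 = 633.85.
At (326, 153): z_contact = 26.80 + 85.88 + 633.85 = 746.53 m.
Depth below ground = 769.8 − 746.53 = 23.3 m.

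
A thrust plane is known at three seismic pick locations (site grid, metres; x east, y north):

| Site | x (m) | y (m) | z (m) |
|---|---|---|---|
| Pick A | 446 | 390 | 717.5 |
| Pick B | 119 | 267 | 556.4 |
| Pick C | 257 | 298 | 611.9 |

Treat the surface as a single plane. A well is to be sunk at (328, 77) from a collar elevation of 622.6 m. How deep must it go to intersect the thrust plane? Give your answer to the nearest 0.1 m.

123.7 m

Two edge vectors: Pick A→Pick B = (-327, -123, -161.1), Pick A→Pick C = (-189, -92, -105.6).
Normal n = (Pick A→Pick B) × (Pick A→Pick C) = (-1832.4, -4083.3, 6837).
So ∂z/∂x = −n_x/n_z = 0.26801 and ∂z/∂y = −n_y/n_z = 0.59724.
Intercept c from Pick A: 717.5 − 119.53 − 232.92 = 365.04.
At (328, 77): z_contact = 87.91 + 45.99 + 365.04 = 498.94 m.
Depth below ground = 622.6 − 498.94 = 123.7 m.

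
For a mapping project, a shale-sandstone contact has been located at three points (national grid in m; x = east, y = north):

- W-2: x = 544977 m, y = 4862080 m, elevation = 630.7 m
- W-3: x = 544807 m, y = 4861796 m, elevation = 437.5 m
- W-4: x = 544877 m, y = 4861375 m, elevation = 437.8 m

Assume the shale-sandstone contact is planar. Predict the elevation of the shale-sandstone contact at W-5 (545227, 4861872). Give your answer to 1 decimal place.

Let the plane be z = a·x + b·y + c.
W-3−W-2: −170a − 284b = −193.2;  W-4−W-2: −100a − 705b = −192.9.
Solving gives a = 0.890348824, b = 0.147326408.
Then c = 630.7 − a·544977 − b·4862080 = −1200901.71.
At (545227, 4861872): z = 485442.2 + 716282.1 − 1200901.71 = 822.6 m.

822.6 m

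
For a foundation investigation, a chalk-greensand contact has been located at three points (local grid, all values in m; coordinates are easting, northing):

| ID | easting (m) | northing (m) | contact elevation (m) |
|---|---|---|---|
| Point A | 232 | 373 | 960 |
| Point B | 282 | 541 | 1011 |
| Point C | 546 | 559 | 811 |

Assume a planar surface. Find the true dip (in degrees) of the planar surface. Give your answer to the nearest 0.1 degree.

43.8°

Let the plane be z = a·easting + b·northing + c.
Point B−Point A: 50a + 168b = 51;  Point C−Point A: 314a + 186b = −149.
Solving gives a = −0.79439, b = 0.54000.
Gradient magnitude |∇z| = √(a² + b²) = √(0.63106 + 0.29160) = 0.96055.
True dip = arctan(0.96055) = 43.8°, dipping toward SE (azimuth ≈ 124°).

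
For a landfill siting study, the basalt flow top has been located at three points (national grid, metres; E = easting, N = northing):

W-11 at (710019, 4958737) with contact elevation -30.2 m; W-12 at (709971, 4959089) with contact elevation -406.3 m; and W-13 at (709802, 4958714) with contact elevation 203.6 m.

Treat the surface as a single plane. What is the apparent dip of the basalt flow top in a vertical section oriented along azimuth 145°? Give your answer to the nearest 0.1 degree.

Let the plane be z = a·E + b·N + c.
W-12−W-11: −48a + 352b = −376.1;  W-13−W-11: −217a − 23b = 233.8.
Solving gives a = −0.95043, b = −1.19807.
Unit vector along 145° is (sin 145°, cos 145°) = (0.5736, -0.8192).
Slope in that direction = a·(0.5736) + b·(-0.8192) = 0.43625.
Apparent dip = arctan|0.43625| = 23.6° (true dip is 56.8°, so apparent ≤ true as expected).

23.6°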